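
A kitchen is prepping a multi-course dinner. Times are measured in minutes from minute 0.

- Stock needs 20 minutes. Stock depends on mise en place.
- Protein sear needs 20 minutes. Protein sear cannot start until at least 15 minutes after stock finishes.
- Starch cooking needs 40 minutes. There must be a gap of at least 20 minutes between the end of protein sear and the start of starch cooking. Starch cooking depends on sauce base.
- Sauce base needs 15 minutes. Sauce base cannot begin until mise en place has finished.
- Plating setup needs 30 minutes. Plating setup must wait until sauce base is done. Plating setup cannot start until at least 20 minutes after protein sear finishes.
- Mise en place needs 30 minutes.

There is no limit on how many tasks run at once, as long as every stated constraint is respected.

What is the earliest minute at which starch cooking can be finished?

Nothing blocks mise en place, so it runs from minute 0 to minute 30.
Sauce base waits on mise en place (finishes minute 30), so it starts at minute 30 and finishes at 30 + 15 = minute 45.
After mise en place (finishes minute 30), stock can start at minute 30 and finishes at minute 50.
Protein sear cannot begin until stock (finishes minute 50, plus 15-minute gap → minute 65). It runs from minute 65 to 65 + 20 = minute 85.
Starch cooking has to wait for protein sear (finishes minute 85, plus 20-minute gap → minute 105); sauce base (finishes minute 45). The latest of these is minute 105, so starch cooking runs minute 105 to 105 + 40 = minute 145.

145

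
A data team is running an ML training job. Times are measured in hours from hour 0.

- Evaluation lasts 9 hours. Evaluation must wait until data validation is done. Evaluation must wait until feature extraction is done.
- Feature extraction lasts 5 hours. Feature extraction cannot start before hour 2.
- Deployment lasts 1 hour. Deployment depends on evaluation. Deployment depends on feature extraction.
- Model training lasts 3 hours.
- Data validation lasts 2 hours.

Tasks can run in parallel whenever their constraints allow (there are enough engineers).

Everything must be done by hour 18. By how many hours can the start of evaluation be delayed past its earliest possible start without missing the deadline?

After its own release at hour 2, feature extraction can start at hour 2 and finishes at hour 7.
Data validation can start immediately at hour 0; it finishes at hour 2.
Evaluation cannot start until data validation (finishes hour 2); feature extraction (finishes hour 7). The controlling bound is hour 7, so evaluation finishes at 7 + 9 = hour 16.

Working backward from the deadline:
Deployment has no dependents, so it just needs to finish by hour 18. Starting by 18 − 1 = hour 17 achieves that.
Evaluation has to be done before deployment (must start by hour 17). That means finishing by hour 17, i.e. starting by 17 − 9 = hour 8.
So evaluation can start as early as hour 7 and as late as hour 8, giving 8 − 7 = 1 hour of slack.

1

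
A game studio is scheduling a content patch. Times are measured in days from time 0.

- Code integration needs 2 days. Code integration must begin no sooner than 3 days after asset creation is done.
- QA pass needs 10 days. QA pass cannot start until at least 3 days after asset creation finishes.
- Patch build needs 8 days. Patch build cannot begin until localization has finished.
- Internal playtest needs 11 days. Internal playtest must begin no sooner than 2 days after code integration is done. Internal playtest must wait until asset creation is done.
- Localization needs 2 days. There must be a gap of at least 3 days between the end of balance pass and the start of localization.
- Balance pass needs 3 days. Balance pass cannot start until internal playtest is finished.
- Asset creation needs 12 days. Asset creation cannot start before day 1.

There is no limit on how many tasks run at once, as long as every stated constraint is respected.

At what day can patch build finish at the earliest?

Asset creation waits on its own release at day 1, so it starts at day 1 and finishes at 1 + 12 = day 13.
After asset creation (finishes day 13, plus 3-day gap → day 16), code integration can start at day 16 and finishes at day 18.
Internal playtest cannot start until code integration (finishes day 18, plus 2-day gap → day 20); asset creation (finishes day 13). The controlling bound is day 20, so internal playtest finishes at 20 + 11 = day 31.
Balance pass cannot begin until internal playtest (finishes day 31). It runs from day 31 to 31 + 3 = day 34.
After balance pass (finishes day 34, plus 3-day gap → day 37), localization can start at day 37 and finishes at day 39.
Patch build waits on localization (finishes day 39), so it starts at day 39 and finishes at 39 + 8 = day 47.

47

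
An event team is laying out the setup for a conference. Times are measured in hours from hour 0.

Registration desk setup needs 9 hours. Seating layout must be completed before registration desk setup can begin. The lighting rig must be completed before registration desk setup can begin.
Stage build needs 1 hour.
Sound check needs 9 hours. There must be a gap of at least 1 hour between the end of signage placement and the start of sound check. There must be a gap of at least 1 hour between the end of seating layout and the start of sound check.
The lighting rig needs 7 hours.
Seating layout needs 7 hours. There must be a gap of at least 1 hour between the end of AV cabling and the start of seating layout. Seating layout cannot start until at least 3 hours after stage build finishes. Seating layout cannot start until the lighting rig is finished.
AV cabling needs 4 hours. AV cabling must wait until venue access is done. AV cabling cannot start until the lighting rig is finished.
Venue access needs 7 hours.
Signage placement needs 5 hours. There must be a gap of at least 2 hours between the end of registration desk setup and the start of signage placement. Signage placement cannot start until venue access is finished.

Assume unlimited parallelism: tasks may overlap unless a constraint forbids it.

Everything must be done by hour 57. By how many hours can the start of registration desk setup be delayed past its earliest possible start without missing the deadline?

Nothing blocks the lighting rig, so it runs from hour 0 to hour 7.
Nothing blocks stage build, so it runs from hour 0 to hour 1.
Venue access has no prerequisites, so it starts at hour 0 and finishes at hour 7.
For AV cabling: venue access (finishes hour 7); the lighting rig (finishes hour 7). Taking the maximum gives a start of hour 7, and it finishes at 7 + 4 = hour 11.
Seating layout cannot start until AV cabling (finishes hour 11, plus 1-hour gap → hour 12); stage build (finishes hour 1, plus 3-hour gap → hour 4); the lighting rig (finishes hour 7). The controlling bound is hour 12, so seating layout finishes at 12 + 7 = hour 19.
Registration desk setup needs all of seating layout (finishes hour 19); the lighting rig (finishes hour 7). That puts its earliest start at hour 19; it finishes at 19 + 9 = hour 28.

Working backward from the deadline:
Nothing follows sound check; the deadline of hour 57 is its only limit. It must start by 57 − 9 = hour 48.
Signage placement has to be done before sound check (must start by hour 48, minus 1-hour gap → hour 47). That means finishing by hour 47, i.e. starting by 47 − 5 = hour 42.
Registration desk setup must finish before signage placement (must start by hour 42, minus 2-hour gap → hour 40). With a 9-hour duration, registration desk setup must start by 40 − 9 = hour 31.
So registration desk setup can start as early as hour 19 and as late as hour 31, giving 31 − 19 = 12 hours of slack.

12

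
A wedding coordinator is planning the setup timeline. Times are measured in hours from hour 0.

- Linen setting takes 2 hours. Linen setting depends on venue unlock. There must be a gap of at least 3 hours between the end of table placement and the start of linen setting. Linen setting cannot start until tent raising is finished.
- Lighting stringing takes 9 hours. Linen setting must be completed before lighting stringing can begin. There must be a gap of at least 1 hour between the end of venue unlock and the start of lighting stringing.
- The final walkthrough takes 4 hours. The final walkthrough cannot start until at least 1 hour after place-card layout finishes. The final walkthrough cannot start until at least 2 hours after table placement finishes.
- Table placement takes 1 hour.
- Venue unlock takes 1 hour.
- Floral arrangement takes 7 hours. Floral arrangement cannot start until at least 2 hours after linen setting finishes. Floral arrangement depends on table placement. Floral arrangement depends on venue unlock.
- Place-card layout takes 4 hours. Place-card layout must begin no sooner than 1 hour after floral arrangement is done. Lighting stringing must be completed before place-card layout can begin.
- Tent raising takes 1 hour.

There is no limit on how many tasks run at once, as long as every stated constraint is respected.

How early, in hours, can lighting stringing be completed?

15

Nothing blocks table placement, so it runs from hour 0 to hour 1.
Nothing blocks tent raising, so it runs from hour 0 to hour 1.
Nothing blocks venue unlock, so it runs from hour 0 to hour 1.
Linen setting cannot start until venue unlock (finishes hour 1); table placement (finishes hour 1, plus 3-hour gap → hour 4); tent raising (finishes hour 1). The controlling bound is hour 4, so linen setting finishes at 4 + 2 = hour 6.
For lighting stringing: linen setting (finishes hour 6); venue unlock (finishes hour 1, plus 1-hour gap → hour 2). Taking the maximum gives a start of hour 6, and it finishes at 6 + 9 = hour 15.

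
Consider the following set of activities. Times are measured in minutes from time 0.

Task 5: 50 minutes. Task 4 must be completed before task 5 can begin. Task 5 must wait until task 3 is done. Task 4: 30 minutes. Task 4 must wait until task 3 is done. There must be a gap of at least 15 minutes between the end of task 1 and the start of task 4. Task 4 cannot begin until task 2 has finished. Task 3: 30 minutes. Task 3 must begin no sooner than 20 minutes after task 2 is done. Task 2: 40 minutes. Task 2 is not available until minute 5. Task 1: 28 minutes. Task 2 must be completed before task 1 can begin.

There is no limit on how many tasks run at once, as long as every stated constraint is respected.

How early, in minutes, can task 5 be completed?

175

Task 2 cannot begin until its own release at minute 5. It runs from minute 5 to 5 + 40 = minute 45.
After task 2 (finishes minute 45, plus 20-minute gap → minute 65), task 3 can start at minute 65 and finishes at minute 95.
Task 1 waits on task 2 (finishes minute 45), so it starts at minute 45 and finishes at 45 + 28 = minute 73.
For task 4: task 3 (finishes minute 95); task 1 (finishes minute 73, plus 15-minute gap → minute 88); task 2 (finishes minute 45). Taking the maximum gives a start of minute 95, and it finishes at 95 + 30 = minute 125.
Task 5 cannot start until task 4 (finishes minute 125); task 3 (finishes minute 95). The controlling bound is minute 125, so task 5 finishes at 125 + 50 = minute 175.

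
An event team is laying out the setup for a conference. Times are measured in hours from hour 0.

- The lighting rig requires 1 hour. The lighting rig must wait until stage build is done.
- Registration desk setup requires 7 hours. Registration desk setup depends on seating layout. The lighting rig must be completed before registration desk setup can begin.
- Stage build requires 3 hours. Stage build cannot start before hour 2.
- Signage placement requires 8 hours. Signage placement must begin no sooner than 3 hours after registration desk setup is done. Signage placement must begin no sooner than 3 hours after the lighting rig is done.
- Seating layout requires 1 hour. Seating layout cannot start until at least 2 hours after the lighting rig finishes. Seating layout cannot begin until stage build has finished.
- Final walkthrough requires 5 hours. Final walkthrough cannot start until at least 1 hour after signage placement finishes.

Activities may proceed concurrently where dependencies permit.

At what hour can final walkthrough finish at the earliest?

33

Stage build waits on its own release at hour 2, so it starts at hour 2 and finishes at 2 + 3 = hour 5.
The lighting rig cannot begin until stage build (finishes hour 5). It runs from hour 5 to 5 + 1 = hour 6.
Seating layout cannot start until the lighting rig (finishes hour 6, plus 2-hour gap → hour 8); stage build (finishes hour 5). The controlling bound is hour 8, so seating layout finishes at 8 + 1 = hour 9.
Registration desk setup has to wait for seating layout (finishes hour 9); the lighting rig (finishes hour 6). The latest of these is hour 9, so registration desk setup runs hour 9 to 9 + 7 = hour 16.
For signage placement: registration desk setup (finishes hour 16, plus 3-hour gap → hour 19); the lighting rig (finishes hour 6, plus 3-hour gap → hour 9). Taking the maximum gives a start of hour 19, and it finishes at 19 + 8 = hour 27.
Final walkthrough cannot begin until signage placement (finishes hour 27, plus 1-hour gap → hour 28). It runs from hour 28 to 28 + 5 = hour 33.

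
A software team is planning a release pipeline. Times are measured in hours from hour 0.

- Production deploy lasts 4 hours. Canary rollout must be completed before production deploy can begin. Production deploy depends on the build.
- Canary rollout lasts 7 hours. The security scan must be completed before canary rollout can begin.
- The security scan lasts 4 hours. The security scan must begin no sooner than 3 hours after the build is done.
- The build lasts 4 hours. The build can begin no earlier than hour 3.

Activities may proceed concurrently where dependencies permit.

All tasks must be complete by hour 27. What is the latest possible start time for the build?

Nothing follows production deploy; the deadline of hour 27 is its only limit. It must start by 27 − 4 = hour 23.
Canary rollout feeds into production deploy (must start by hour 23); so canary rollout must finish by hour 23 and therefore start by hour 16.
The security scan feeds into canary rollout (must start by hour 16); so the security scan must finish by hour 16 and therefore start by hour 12.
For the build: the security scan (must start by hour 12, minus 3-hour gap → hour 9); production deploy (must start by hour 23). The most restrictive is hour 9; with a 4-hour duration, the build must start by hour 5.

5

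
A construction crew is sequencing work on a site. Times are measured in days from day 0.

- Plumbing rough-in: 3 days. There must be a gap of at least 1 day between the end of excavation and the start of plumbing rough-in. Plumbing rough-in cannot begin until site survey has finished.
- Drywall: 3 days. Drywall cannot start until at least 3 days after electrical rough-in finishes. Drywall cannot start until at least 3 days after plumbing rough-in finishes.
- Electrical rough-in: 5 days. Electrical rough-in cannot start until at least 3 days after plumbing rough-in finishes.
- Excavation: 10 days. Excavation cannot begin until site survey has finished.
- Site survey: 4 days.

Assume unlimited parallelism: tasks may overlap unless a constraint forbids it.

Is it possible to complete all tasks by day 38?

Yes

Site survey has no prerequisites, so it starts at day 0 and finishes at day 4.
After site survey (finishes day 4), excavation can start at day 4 and finishes at day 14.
Plumbing rough-in needs all of excavation (finishes day 14, plus 1-day gap → day 15); site survey (finishes day 4). That puts its earliest start at day 15; it finishes at 15 + 3 = day 18.
Electrical rough-in waits on plumbing rough-in (finishes day 18, plus 3-day gap → day 21), so it starts at day 21 and finishes at 21 + 5 = day 26.
Drywall cannot start until electrical rough-in (finishes day 26, plus 3-day gap → day 29); plumbing rough-in (finishes day 18, plus 3-day gap → day 21). The controlling bound is day 29, so drywall finishes at 29 + 3 = day 32.
Every task is finished by day 32, which is no later than the deadline of 38, so the schedule is feasible.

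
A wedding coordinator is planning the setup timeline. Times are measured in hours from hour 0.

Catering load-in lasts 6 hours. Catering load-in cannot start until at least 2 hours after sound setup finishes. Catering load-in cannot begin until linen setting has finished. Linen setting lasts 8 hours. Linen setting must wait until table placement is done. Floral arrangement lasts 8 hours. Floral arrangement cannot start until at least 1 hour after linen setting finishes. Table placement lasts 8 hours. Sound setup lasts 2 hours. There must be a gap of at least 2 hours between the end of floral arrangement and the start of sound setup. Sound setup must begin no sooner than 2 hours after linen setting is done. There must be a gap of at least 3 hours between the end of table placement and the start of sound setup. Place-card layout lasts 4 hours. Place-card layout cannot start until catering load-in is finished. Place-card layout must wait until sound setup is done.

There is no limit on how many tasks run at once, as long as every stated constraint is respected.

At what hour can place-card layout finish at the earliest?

41

Table placement can start immediately at hour 0; it finishes at hour 8.
After table placement (finishes hour 8), linen setting can start at hour 8 and finishes at hour 16.
Floral arrangement cannot begin until linen setting (finishes hour 16, plus 1-hour gap → hour 17). It runs from hour 17 to 17 + 8 = hour 25.
Sound setup has to wait for floral arrangement (finishes hour 25, plus 2-hour gap → hour 27); linen setting (finishes hour 16, plus 2-hour gap → hour 18); table placement (finishes hour 8, plus 3-hour gap → hour 11). The latest of these is hour 27, so sound setup runs hour 27 to 27 + 2 = hour 29.
Catering load-in has to wait for sound setup (finishes hour 29, plus 2-hour gap → hour 31); linen setting (finishes hour 16). The latest of these is hour 31, so catering load-in runs hour 31 to 31 + 6 = hour 37.
Place-card layout needs all of catering load-in (finishes hour 37); sound setup (finishes hour 29). That puts its earliest start at hour 37; it finishes at 37 + 4 = hour 41.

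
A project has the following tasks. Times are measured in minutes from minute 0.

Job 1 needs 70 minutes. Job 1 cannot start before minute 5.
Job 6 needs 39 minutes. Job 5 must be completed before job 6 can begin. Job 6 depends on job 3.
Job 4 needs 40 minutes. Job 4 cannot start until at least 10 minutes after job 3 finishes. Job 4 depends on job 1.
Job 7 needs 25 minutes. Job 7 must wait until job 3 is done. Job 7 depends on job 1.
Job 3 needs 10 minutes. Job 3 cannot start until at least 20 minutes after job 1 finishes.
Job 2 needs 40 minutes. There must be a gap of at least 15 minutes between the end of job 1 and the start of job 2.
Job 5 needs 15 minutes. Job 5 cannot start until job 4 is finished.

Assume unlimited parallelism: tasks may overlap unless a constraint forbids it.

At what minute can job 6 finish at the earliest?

209

Job 1 cannot begin until its own release at minute 5. It runs from minute 5 to 5 + 70 = minute 75.
Job 3 cannot begin until job 1 (finishes minute 75, plus 20-minute gap → minute 95). It runs from minute 95 to 95 + 10 = minute 105.
Job 4 needs all of job 3 (finishes minute 105, plus 10-minute gap → minute 115); job 1 (finishes minute 75). That puts its earliest start at minute 115; it finishes at 115 + 40 = minute 155.
Job 5 waits on job 4 (finishes minute 155), so it starts at minute 155 and finishes at 155 + 15 = minute 170.
Job 6 has to wait for job 5 (finishes minute 170); job 3 (finishes minute 105). The latest of these is minute 170, so job 6 runs minute 170 to 170 + 39 = minute 209.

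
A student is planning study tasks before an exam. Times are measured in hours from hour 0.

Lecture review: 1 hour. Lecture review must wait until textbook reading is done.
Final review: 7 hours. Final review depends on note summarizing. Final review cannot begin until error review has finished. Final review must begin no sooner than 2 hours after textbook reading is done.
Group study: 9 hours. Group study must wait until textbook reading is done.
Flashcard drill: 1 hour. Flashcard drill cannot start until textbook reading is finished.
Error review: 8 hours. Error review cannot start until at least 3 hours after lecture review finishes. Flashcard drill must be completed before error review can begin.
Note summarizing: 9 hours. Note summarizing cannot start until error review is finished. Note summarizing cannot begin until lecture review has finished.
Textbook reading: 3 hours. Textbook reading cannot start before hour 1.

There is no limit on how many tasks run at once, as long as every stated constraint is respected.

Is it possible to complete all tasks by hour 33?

Yes

After its own release at hour 1, textbook reading can start at hour 1 and finishes at hour 4.
Group study cannot begin until textbook reading (finishes hour 4). It runs from hour 4 to 4 + 9 = hour 13.
Flashcard drill cannot begin until textbook reading (finishes hour 4). It runs from hour 4 to 4 + 1 = hour 5.
Lecture review waits on textbook reading (finishes hour 4), so it starts at hour 4 and finishes at 4 + 1 = hour 5.
Error review needs all of lecture review (finishes hour 5, plus 3-hour gap → hour 8); flashcard drill (finishes hour 5). That puts its earliest start at hour 8; it finishes at 8 + 8 = hour 16.
Note summarizing needs all of error review (finishes hour 16); lecture review (finishes hour 5). That puts its earliest start at hour 16; it finishes at 16 + 9 = hour 25.
For final review: note summarizing (finishes hour 25); error review (finishes hour 16); textbook reading (finishes hour 4, plus 2-hour gap → hour 6). Taking the maximum gives a start of hour 25, and it finishes at 25 + 7 = hour 32.
Every task is finished by hour 32, which is no later than the deadline of 33, so the schedule is feasible.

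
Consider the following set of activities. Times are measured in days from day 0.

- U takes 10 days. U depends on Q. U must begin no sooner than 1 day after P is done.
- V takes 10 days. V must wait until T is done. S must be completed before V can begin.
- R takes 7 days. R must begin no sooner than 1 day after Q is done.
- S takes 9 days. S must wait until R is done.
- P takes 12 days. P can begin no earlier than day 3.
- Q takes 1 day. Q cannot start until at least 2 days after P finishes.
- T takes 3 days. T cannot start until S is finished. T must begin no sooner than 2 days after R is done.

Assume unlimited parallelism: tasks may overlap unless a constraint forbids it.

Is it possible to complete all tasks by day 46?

No

P cannot begin until its own release at day 3. It runs from day 3 to 3 + 12 = day 15.
Q waits on P (finishes day 15, plus 2-day gap → day 17), so it starts at day 17 and finishes at 17 + 1 = day 18.
U cannot start until Q (finishes day 18); P (finishes day 15, plus 1-day gap → day 16). The controlling bound is day 18, so U finishes at 18 + 10 = day 28.
After Q (finishes day 18, plus 1-day gap → day 19), R can start at day 19 and finishes at day 26.
After R (finishes day 26), S can start at day 26 and finishes at day 35.
T cannot start until S (finishes day 35); R (finishes day 26, plus 2-day gap → day 28). The controlling bound is day 35, so T finishes at 35 + 3 = day 38.
For V: T (finishes day 38); S (finishes day 35). Taking the maximum gives a start of day 38, and it finishes at 38 + 10 = day 48.
The earliest everything can be done is day 48, which is after the deadline of 46, so it is not possible.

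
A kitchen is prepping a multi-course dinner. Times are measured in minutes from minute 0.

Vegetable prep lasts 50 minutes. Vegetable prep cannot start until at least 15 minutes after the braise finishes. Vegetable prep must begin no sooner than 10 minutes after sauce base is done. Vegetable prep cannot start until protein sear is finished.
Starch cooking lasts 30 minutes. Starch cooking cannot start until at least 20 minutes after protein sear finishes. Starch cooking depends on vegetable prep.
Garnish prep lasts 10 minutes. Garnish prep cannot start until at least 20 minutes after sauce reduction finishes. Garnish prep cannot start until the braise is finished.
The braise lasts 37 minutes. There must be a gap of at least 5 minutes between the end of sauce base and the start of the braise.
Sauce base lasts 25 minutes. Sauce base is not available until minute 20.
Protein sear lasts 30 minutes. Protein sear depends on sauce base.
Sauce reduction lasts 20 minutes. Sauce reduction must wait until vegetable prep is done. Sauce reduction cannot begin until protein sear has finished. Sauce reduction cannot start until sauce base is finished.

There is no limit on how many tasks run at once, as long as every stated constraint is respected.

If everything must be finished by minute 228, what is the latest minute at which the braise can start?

76

Garnish prep has no dependents, so it just needs to finish by minute 228. Starting by 228 − 10 = minute 218 achieves that.
Since garnish prep (must start by minute 218, minus 20-minute gap → minute 198) depends on it, sauce reduction must finish by minute 198. Backing off its 20-minute duration gives a latest start of minute 178.
Nothing follows starch cooking; the deadline of minute 228 is its only limit. It must start by 228 − 30 = minute 198.
Vegetable prep must finish in time for sauce reduction (must start by minute 178); starch cooking (must start by minute 198). The tightest is minute 178, so vegetable prep must start by 178 − 50 = minute 128.
The braise has several dependents: vegetable prep (must start by minute 128, minus 15-minute gap → minute 113); garnish prep (must start by minute 218). The earliest of those limits is minute 113, so the braise must start by 113 − 37 = minute 76.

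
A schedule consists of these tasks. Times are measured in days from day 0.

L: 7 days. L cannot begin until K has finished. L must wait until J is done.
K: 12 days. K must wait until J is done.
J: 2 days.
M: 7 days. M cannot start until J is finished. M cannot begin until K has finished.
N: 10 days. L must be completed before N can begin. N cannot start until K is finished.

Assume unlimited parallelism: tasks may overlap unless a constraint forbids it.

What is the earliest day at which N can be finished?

31

J has no prerequisites, so it starts at day 0 and finishes at day 2.
After J (finishes day 2), K can start at day 2 and finishes at day 14.
L has to wait for K (finishes day 14); J (finishes day 2). The latest of these is day 14, so L runs day 14 to 14 + 7 = day 21.
N cannot start until L (finishes day 21); K (finishes day 14). The controlling bound is day 21, so N finishes at 21 + 10 = day 31.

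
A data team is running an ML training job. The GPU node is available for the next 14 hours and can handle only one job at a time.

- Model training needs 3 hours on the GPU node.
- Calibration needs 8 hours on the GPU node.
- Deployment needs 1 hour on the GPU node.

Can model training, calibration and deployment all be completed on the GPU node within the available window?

Running back to back, the jobs need 3 + 8 + 1 = 12 hours on the GPU node.
Since 12 ≤ 14, they fit within the window.

Yes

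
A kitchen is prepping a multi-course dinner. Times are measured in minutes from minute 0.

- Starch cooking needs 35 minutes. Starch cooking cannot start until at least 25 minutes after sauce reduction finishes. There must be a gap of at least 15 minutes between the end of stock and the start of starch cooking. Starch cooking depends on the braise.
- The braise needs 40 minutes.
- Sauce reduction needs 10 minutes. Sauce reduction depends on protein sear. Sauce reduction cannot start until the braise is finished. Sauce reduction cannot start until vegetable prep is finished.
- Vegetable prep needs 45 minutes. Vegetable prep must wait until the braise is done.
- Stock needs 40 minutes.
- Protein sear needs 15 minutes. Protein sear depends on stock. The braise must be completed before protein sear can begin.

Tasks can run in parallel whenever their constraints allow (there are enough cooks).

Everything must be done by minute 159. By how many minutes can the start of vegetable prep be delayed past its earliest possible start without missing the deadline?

The braise can start immediately at minute 0; it finishes at minute 40.
Vegetable prep cannot begin until the braise (finishes minute 40). It runs from minute 40 to 40 + 45 = minute 85.

Working backward from the deadline:
Nothing follows starch cooking; the deadline of minute 159 is its only limit. It must start by 159 − 35 = minute 124.
Sauce reduction must finish before starch cooking (must start by minute 124, minus 25-minute gap → minute 99). With a 10-minute duration, sauce reduction must start by 99 − 10 = minute 89.
Vegetable prep must finish before sauce reduction (must start by minute 89). With a 45-minute duration, vegetable prep must start by 89 − 45 = minute 44.
So vegetable prep can start as early as minute 40 and as late as minute 44, giving 44 − 40 = 4 minutes of slack.

4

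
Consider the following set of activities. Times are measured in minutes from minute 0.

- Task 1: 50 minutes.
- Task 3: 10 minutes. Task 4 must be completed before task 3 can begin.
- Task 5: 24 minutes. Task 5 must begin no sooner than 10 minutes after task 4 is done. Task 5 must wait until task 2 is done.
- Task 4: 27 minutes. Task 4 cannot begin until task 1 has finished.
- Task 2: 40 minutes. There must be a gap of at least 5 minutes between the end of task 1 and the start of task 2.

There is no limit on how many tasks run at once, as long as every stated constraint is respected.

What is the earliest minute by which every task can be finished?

119

Task 1 can start immediately at minute 0; it finishes at minute 50.
Task 4 waits on task 1 (finishes minute 50), so it starts at minute 50 and finishes at 50 + 27 = minute 77.
After task 4 (finishes minute 77), task 3 can start at minute 77 and finishes at minute 87.
After task 1 (finishes minute 50, plus 5-minute gap → minute 55), task 2 can start at minute 55 and finishes at minute 95.
Task 5 cannot start until task 4 (finishes minute 77, plus 10-minute gap → minute 87); task 2 (finishes minute 95). The controlling bound is minute 95, so task 5 finishes at 95 + 24 = minute 119.
All tasks are finished once the last one completes. Finish times: Task 1 at 50, Task 2 at 95, Task 3 at 87, Task 4 at 77, Task 5 at 119. The latest is minute 119.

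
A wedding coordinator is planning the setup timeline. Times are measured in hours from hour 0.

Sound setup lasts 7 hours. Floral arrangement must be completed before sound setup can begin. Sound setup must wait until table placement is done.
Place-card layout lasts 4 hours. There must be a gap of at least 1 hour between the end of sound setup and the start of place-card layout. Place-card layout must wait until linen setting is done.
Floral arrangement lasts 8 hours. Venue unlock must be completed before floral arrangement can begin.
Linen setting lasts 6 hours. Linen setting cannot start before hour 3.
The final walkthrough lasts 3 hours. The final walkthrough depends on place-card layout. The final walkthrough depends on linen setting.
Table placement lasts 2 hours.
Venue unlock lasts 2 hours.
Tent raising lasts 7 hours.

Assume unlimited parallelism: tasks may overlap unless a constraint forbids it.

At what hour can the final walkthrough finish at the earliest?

After its own release at hour 3, linen setting can start at hour 3 and finishes at hour 9.
Table placement can start immediately at hour 0; it finishes at hour 2.
Venue unlock has no prerequisites, so it starts at hour 0 and finishes at hour 2.
After venue unlock (finishes hour 2), floral arrangement can start at hour 2 and finishes at hour 10.
Sound setup cannot start until floral arrangement (finishes hour 10); table placement (finishes hour 2). The controlling bound is hour 10, so sound setup finishes at 10 + 7 = hour 17.
Place-card layout cannot start until sound setup (finishes hour 17, plus 1-hour gap → hour 18); linen setting (finishes hour 9). The controlling bound is hour 18, so place-card layout finishes at 18 + 4 = hour 22.
The final walkthrough has to wait for place-card layout (finishes hour 22); linen setting (finishes hour 9). The latest of these is hour 22, so the final walkthrough runs hour 22 to 22 + 3 = hour 25.

25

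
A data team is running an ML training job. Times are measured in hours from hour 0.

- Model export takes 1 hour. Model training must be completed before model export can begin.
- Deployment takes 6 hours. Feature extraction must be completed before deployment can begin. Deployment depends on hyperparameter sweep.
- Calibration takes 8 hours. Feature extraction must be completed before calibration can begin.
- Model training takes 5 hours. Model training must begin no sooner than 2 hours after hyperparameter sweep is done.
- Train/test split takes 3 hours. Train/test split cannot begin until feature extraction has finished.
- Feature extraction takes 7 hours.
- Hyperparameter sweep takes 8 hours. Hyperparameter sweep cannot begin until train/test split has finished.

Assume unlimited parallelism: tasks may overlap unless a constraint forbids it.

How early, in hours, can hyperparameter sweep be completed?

18

Nothing blocks feature extraction, so it runs from hour 0 to hour 7.
Train/test split cannot begin until feature extraction (finishes hour 7). It runs from hour 7 to 7 + 3 = hour 10.
After train/test split (finishes hour 10), hyperparameter sweep can start at hour 10 and finishes at hour 18.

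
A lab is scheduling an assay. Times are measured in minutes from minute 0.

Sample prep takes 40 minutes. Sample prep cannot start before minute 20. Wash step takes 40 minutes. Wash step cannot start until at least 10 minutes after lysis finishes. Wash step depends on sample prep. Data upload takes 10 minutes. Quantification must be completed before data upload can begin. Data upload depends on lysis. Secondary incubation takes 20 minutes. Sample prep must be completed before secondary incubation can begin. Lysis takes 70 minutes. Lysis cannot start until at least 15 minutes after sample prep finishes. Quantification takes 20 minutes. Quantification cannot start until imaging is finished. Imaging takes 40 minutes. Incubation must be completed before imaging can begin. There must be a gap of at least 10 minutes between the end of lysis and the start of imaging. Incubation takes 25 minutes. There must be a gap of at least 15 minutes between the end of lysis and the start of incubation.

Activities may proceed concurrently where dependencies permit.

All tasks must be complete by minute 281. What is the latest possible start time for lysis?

101

To finish by minute 281, data upload (duration 10) must start no later than minute 271.
Quantification has to be done before data upload (must start by minute 271). That means finishing by minute 271, i.e. starting by 271 − 20 = minute 251.
Since quantification (must start by minute 251) depends on it, imaging must finish by minute 251. Backing off its 40-minute duration gives a latest start of minute 211.
Since imaging (must start by minute 211) depends on it, incubation must finish by minute 211. Backing off its 25-minute duration gives a latest start of minute 186.
Nothing follows wash step; the deadline of minute 281 is its only limit. It must start by 281 − 40 = minute 241.
Lysis has several dependents: incubation (must start by minute 186, minus 15-minute gap → minute 171); wash step (must start by minute 241, minus 10-minute gap → minute 231); imaging (must start by minute 211, minus 10-minute gap → minute 201); data upload (must start by minute 271). The earliest of those limits is minute 171, so lysis must start by 171 − 70 = minute 101.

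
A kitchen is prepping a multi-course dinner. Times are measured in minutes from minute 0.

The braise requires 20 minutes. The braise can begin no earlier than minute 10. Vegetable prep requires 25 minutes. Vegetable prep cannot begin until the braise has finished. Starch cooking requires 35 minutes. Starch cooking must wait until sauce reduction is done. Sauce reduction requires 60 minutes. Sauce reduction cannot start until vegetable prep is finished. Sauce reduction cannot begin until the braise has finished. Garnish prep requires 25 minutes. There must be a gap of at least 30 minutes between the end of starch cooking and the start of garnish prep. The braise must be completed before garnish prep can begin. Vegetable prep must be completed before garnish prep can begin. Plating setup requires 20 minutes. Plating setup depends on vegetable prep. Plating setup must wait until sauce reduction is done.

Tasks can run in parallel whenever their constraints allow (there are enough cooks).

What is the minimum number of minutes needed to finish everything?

205

After its own release at minute 10, the braise can start at minute 10 and finishes at minute 30.
Vegetable prep waits on the braise (finishes minute 30), so it starts at minute 30 and finishes at 30 + 25 = minute 55.
Sauce reduction has to wait for vegetable prep (finishes minute 55); the braise (finishes minute 30). The latest of these is minute 55, so sauce reduction runs minute 55 to 55 + 60 = minute 115.
Plating setup has to wait for vegetable prep (finishes minute 55); sauce reduction (finishes minute 115). The latest of these is minute 115, so plating setup runs minute 115 to 115 + 20 = minute 135.
After sauce reduction (finishes minute 115), starch cooking can start at minute 115 and finishes at minute 150.
Garnish prep has to wait for starch cooking (finishes minute 150, plus 30-minute gap → minute 180); the braise (finishes minute 30); vegetable prep (finishes minute 55). The latest of these is minute 180, so garnish prep runs minute 180 to 180 + 25 = minute 205.
All tasks are finished once the last one completes. Finish times: The braise at 30, Vegetable prep at 55, Sauce reduction at 115, Starch cooking at 150, Plating setup at 135, Garnish prep at 205. The latest is minute 205.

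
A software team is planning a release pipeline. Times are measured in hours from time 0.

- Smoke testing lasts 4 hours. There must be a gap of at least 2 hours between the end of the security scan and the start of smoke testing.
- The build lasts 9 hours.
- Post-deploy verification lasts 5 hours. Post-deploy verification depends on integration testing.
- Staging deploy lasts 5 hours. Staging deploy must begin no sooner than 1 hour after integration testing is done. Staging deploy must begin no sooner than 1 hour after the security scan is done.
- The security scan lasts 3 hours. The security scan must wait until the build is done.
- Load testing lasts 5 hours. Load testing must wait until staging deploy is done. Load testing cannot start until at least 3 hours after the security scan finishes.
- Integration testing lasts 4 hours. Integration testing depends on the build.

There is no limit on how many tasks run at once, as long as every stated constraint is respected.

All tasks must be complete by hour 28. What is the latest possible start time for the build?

Load testing has no dependents, so it just needs to finish by hour 28. Starting by 28 − 5 = hour 23 achieves that.
Since load testing (must start by hour 23) depends on it, staging deploy must finish by hour 23. Backing off its 5-hour duration gives a latest start of hour 18.
To finish by hour 28, post-deploy verification (duration 5) must start no later than hour 23.
Integration testing has several dependents: staging deploy (must start by hour 18, minus 1-hour gap → hour 17); post-deploy verification (must start by hour 23). The earliest of those limits is hour 17, so integration testing must start by 17 − 4 = hour 13.
Smoke testing has no dependents, so it just needs to finish by hour 28. Starting by 28 − 4 = hour 24 achieves that.
The security scan has several dependents: staging deploy (must start by hour 18, minus 1-hour gap → hour 17); smoke testing (must start by hour 24, minus 2-hour gap → hour 22); load testing (must start by hour 23, minus 3-hour gap → hour 20). The earliest of those limits is hour 17, so the security scan must start by 17 − 3 = hour 14.
The build has several dependents: integration testing (must start by hour 13); the security scan (must start by hour 14). The earliest of those limits is hour 13, so the build must start by 13 − 9 = hour 4.

4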